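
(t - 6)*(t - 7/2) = t^2 - 19*t/2 + 21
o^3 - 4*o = o*(o - 2)*(o + 2)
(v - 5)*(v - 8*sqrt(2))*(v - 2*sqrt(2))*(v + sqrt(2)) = v^4 - 9*sqrt(2)*v^3 - 5*v^3 + 12*v^2 + 45*sqrt(2)*v^2 - 60*v + 32*sqrt(2)*v - 160*sqrt(2)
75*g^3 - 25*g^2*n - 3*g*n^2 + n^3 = (-5*g + n)*(-3*g + n)*(5*g + n)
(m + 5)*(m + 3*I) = m^2 + 5*m + 3*I*m + 15*I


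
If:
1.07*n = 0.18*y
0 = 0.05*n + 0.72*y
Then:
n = 0.00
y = 0.00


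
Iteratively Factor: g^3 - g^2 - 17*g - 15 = (g + 3)*(g^2 - 4*g - 5) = (g - 5)*(g + 3)*(g + 1)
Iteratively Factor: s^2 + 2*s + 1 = (s + 1)*(s + 1)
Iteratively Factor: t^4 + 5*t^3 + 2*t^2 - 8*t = (t - 1)*(t^3 + 6*t^2 + 8*t) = t*(t - 1)*(t^2 + 6*t + 8) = t*(t - 1)*(t + 4)*(t + 2)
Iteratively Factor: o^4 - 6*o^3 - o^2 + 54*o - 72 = (o - 3)*(o^3 - 3*o^2 - 10*o + 24) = (o - 3)*(o - 2)*(o^2 - o - 12) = (o - 4)*(o - 3)*(o - 2)*(o + 3)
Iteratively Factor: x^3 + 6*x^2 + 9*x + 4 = (x + 1)*(x^2 + 5*x + 4) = (x + 1)^2*(x + 4)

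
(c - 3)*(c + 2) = c^2 - c - 6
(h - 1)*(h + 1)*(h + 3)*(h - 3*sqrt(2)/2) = h^4 - 3*sqrt(2)*h^3/2 + 3*h^3 - 9*sqrt(2)*h^2/2 - h^2 - 3*h + 3*sqrt(2)*h/2 + 9*sqrt(2)/2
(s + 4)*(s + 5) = s^2 + 9*s + 20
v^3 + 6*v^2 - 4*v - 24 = (v - 2)*(v + 2)*(v + 6)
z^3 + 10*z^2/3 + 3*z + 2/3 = (z + 1/3)*(z + 1)*(z + 2)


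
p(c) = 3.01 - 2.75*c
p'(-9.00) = -2.75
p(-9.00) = 27.76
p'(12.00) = -2.75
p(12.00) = -29.99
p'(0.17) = -2.75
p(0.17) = 2.54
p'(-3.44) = -2.75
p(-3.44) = 12.47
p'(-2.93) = -2.75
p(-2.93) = 11.07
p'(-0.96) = -2.75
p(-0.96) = 5.65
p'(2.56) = -2.75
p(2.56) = -4.03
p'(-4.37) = -2.75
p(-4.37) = 15.03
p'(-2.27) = -2.75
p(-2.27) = 9.25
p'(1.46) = -2.75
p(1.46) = -1.00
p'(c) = -2.75000000000000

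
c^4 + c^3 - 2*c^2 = c^2*(c - 1)*(c + 2)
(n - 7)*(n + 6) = n^2 - n - 42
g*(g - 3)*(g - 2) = g^3 - 5*g^2 + 6*g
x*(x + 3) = x^2 + 3*x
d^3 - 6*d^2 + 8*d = d*(d - 4)*(d - 2)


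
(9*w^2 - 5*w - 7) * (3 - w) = -9*w^3 + 32*w^2 - 8*w - 21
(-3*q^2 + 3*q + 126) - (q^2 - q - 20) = -4*q^2 + 4*q + 146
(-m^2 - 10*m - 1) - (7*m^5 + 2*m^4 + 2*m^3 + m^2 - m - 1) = -7*m^5 - 2*m^4 - 2*m^3 - 2*m^2 - 9*m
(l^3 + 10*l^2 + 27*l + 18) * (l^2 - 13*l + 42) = l^5 - 3*l^4 - 61*l^3 + 87*l^2 + 900*l + 756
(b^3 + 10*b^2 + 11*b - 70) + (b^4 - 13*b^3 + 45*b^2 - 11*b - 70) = b^4 - 12*b^3 + 55*b^2 - 140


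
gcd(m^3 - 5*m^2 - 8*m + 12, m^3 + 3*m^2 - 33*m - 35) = 1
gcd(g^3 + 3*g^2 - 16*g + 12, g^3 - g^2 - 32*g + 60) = g^2 + 4*g - 12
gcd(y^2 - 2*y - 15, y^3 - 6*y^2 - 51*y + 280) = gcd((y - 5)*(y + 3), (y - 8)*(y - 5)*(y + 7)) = y - 5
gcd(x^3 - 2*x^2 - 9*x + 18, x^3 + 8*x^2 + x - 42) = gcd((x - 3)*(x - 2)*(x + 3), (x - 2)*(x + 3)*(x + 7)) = x^2 + x - 6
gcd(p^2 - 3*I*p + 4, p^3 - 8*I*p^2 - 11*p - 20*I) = p^2 - 3*I*p + 4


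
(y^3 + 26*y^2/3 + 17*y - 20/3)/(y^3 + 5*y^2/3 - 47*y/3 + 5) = (y + 4)/(y - 3)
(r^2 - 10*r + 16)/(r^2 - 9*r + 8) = (r - 2)/(r - 1)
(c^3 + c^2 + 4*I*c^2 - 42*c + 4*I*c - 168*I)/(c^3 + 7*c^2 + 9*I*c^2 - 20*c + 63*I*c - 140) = (c - 6)/(c + 5*I)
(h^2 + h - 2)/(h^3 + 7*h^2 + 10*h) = (h - 1)/(h*(h + 5))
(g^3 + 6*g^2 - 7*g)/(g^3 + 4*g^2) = (g^2 + 6*g - 7)/(g*(g + 4))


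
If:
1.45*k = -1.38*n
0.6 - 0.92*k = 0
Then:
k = 0.65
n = -0.69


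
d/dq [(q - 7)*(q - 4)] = 2*q - 11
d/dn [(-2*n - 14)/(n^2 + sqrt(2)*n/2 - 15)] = 4*(-2*n^2 - sqrt(2)*n + (n + 7)*(4*n + sqrt(2)) + 30)/(2*n^2 + sqrt(2)*n - 30)^2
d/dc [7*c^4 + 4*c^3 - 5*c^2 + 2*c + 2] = 28*c^3 + 12*c^2 - 10*c + 2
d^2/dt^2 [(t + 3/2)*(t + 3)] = 2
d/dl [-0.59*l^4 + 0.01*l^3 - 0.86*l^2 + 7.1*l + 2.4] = -2.36*l^3 + 0.03*l^2 - 1.72*l + 7.1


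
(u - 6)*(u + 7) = u^2 + u - 42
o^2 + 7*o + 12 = (o + 3)*(o + 4)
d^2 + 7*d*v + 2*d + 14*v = (d + 2)*(d + 7*v)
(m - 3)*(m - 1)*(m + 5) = m^3 + m^2 - 17*m + 15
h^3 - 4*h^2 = h^2*(h - 4)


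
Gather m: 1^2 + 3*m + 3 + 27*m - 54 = 30*m - 50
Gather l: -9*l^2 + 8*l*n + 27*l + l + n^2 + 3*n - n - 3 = -9*l^2 + l*(8*n + 28) + n^2 + 2*n - 3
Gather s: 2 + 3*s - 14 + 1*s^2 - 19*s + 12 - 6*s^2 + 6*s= -5*s^2 - 10*s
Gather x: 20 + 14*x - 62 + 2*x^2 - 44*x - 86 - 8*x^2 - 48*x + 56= -6*x^2 - 78*x - 72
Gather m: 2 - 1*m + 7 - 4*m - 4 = 5 - 5*m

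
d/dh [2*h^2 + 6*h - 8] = 4*h + 6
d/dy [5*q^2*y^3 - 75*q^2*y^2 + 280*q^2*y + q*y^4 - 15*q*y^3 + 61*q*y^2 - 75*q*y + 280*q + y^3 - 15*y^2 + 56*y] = 15*q^2*y^2 - 150*q^2*y + 280*q^2 + 4*q*y^3 - 45*q*y^2 + 122*q*y - 75*q + 3*y^2 - 30*y + 56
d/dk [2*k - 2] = 2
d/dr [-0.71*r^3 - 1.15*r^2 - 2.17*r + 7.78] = -2.13*r^2 - 2.3*r - 2.17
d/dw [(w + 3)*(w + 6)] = 2*w + 9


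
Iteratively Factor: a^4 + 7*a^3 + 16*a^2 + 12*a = (a + 2)*(a^3 + 5*a^2 + 6*a) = a*(a + 2)*(a^2 + 5*a + 6) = a*(a + 2)^2*(a + 3)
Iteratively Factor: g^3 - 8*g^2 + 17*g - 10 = (g - 2)*(g^2 - 6*g + 5) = (g - 5)*(g - 2)*(g - 1)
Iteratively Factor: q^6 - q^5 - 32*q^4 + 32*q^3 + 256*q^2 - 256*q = (q)*(q^5 - q^4 - 32*q^3 + 32*q^2 + 256*q - 256) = q*(q - 1)*(q^4 - 32*q^2 + 256) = q*(q - 1)*(q + 4)*(q^3 - 4*q^2 - 16*q + 64) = q*(q - 4)*(q - 1)*(q + 4)*(q^2 - 16) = q*(q - 4)^2*(q - 1)*(q + 4)*(q + 4)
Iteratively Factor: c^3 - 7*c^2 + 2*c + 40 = (c + 2)*(c^2 - 9*c + 20) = (c - 5)*(c + 2)*(c - 4)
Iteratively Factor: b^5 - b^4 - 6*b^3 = (b)*(b^4 - b^3 - 6*b^2) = b^2*(b^3 - b^2 - 6*b) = b^3*(b^2 - b - 6) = b^3*(b - 3)*(b + 2)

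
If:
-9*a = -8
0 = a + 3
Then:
No Solution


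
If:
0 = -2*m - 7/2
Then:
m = -7/4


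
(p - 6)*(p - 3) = p^2 - 9*p + 18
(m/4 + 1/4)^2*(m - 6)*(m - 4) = m^4/16 - m^3/2 + 5*m^2/16 + 19*m/8 + 3/2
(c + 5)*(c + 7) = c^2 + 12*c + 35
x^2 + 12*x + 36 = (x + 6)^2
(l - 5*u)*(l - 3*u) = l^2 - 8*l*u + 15*u^2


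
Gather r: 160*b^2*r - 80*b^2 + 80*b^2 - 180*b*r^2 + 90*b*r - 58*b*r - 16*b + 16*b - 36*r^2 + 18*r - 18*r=r^2*(-180*b - 36) + r*(160*b^2 + 32*b)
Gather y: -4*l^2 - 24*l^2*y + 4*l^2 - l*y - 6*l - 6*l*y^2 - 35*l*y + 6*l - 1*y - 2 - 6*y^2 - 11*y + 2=y^2*(-6*l - 6) + y*(-24*l^2 - 36*l - 12)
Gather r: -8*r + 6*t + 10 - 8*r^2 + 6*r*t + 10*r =-8*r^2 + r*(6*t + 2) + 6*t + 10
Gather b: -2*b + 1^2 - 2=-2*b - 1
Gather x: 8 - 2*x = 8 - 2*x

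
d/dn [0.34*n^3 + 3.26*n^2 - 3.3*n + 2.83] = 1.02*n^2 + 6.52*n - 3.3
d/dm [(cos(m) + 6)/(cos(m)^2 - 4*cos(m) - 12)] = (cos(m)^2 + 12*cos(m) - 12)*sin(m)/(sin(m)^2 + 4*cos(m) + 11)^2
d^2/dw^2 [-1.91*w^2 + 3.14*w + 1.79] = -3.82000000000000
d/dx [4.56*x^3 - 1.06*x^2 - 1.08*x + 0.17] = 13.68*x^2 - 2.12*x - 1.08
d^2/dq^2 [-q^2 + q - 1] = -2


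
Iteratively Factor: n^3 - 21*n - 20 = (n - 5)*(n^2 + 5*n + 4) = (n - 5)*(n + 1)*(n + 4)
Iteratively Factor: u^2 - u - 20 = (u + 4)*(u - 5)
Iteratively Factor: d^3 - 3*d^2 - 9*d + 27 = (d + 3)*(d^2 - 6*d + 9) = (d - 3)*(d + 3)*(d - 3)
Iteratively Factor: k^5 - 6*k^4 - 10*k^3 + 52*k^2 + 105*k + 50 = (k + 2)*(k^4 - 8*k^3 + 6*k^2 + 40*k + 25) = (k + 1)*(k + 2)*(k^3 - 9*k^2 + 15*k + 25) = (k - 5)*(k + 1)*(k + 2)*(k^2 - 4*k - 5) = (k - 5)^2*(k + 1)*(k + 2)*(k + 1)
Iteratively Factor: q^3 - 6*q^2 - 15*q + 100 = (q - 5)*(q^2 - q - 20) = (q - 5)^2*(q + 4)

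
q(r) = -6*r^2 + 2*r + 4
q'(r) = 2 - 12*r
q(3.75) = -72.88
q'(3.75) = -43.00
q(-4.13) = -106.60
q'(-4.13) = 51.56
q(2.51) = -28.78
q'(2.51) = -28.12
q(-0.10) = 3.74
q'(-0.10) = 3.20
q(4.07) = -87.25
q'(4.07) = -46.84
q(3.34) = -56.25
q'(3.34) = -38.08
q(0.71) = 2.40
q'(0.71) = -6.52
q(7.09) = -283.43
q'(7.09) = -83.08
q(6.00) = -200.00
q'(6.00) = -70.00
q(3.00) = -44.00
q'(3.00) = -34.00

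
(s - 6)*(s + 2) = s^2 - 4*s - 12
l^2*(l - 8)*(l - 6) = l^4 - 14*l^3 + 48*l^2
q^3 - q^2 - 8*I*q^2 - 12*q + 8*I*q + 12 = (q - 1)*(q - 6*I)*(q - 2*I)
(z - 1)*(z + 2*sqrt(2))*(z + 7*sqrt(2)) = z^3 - z^2 + 9*sqrt(2)*z^2 - 9*sqrt(2)*z + 28*z - 28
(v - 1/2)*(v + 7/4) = v^2 + 5*v/4 - 7/8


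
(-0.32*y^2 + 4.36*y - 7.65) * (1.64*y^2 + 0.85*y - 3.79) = -0.5248*y^4 + 6.8784*y^3 - 7.6272*y^2 - 23.0269*y + 28.9935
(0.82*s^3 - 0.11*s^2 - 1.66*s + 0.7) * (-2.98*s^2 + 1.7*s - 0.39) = -2.4436*s^5 + 1.7218*s^4 + 4.44*s^3 - 4.8651*s^2 + 1.8374*s - 0.273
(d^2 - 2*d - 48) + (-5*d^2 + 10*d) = -4*d^2 + 8*d - 48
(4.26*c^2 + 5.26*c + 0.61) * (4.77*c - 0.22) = 20.3202*c^3 + 24.153*c^2 + 1.7525*c - 0.1342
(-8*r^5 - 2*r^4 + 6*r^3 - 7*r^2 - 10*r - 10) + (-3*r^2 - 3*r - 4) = -8*r^5 - 2*r^4 + 6*r^3 - 10*r^2 - 13*r - 14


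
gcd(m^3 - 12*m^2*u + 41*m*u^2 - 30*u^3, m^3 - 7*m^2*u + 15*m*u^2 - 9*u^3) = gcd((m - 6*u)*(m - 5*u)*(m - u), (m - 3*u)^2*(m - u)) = -m + u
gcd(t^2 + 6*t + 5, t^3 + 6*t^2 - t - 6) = t + 1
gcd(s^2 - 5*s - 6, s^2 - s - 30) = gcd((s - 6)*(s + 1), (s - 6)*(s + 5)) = s - 6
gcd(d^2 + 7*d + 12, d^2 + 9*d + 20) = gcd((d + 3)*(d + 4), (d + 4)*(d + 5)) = d + 4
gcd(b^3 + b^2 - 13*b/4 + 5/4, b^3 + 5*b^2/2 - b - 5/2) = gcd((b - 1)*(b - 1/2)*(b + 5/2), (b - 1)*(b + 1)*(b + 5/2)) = b^2 + 3*b/2 - 5/2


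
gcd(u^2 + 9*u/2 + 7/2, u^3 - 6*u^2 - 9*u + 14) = 1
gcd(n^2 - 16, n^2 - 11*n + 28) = n - 4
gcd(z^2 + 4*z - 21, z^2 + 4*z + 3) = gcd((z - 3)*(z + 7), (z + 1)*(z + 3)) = 1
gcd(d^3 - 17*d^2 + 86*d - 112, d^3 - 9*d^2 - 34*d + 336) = d^2 - 15*d + 56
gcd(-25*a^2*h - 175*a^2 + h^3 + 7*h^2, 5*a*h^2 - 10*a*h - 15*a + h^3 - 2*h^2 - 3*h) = 5*a + h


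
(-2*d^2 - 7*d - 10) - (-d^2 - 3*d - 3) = -d^2 - 4*d - 7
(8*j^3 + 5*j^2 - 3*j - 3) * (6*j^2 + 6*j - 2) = 48*j^5 + 78*j^4 - 4*j^3 - 46*j^2 - 12*j + 6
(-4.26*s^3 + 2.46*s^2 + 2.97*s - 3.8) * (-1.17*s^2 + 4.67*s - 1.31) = 4.9842*s^5 - 22.7724*s^4 + 13.5939*s^3 + 15.0933*s^2 - 21.6367*s + 4.978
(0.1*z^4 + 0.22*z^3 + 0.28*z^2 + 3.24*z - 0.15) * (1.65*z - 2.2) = 0.165*z^5 + 0.143*z^4 - 0.022*z^3 + 4.73*z^2 - 7.3755*z + 0.33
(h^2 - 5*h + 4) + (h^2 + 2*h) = 2*h^2 - 3*h + 4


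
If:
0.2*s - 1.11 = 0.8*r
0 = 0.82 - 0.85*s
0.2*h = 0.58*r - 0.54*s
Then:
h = -5.93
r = -1.15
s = 0.96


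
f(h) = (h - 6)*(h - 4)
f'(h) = 2*h - 10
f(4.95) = -1.00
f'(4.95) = -0.10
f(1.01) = 14.92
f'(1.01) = -7.98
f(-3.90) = 78.21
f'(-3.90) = -17.80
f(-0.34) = 27.52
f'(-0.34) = -10.68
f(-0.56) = 29.91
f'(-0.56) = -11.12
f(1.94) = 8.36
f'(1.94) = -6.12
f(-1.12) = 36.45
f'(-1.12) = -12.24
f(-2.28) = 52.00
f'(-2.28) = -14.56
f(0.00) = 24.00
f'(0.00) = -10.00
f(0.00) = 24.00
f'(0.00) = -10.00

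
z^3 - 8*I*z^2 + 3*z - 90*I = (z - 6*I)*(z - 5*I)*(z + 3*I)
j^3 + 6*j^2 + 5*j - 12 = (j - 1)*(j + 3)*(j + 4)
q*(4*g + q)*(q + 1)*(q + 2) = 4*g*q^3 + 12*g*q^2 + 8*g*q + q^4 + 3*q^3 + 2*q^2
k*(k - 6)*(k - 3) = k^3 - 9*k^2 + 18*k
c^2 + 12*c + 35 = (c + 5)*(c + 7)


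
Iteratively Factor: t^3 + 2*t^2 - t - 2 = (t - 1)*(t^2 + 3*t + 2) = (t - 1)*(t + 2)*(t + 1)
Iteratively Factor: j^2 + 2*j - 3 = (j + 3)*(j - 1)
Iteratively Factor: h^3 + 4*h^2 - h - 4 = (h - 1)*(h^2 + 5*h + 4) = (h - 1)*(h + 4)*(h + 1)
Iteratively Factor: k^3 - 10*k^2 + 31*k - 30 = (k - 2)*(k^2 - 8*k + 15) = (k - 3)*(k - 2)*(k - 5)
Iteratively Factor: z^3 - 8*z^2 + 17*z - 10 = (z - 5)*(z^2 - 3*z + 2) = (z - 5)*(z - 2)*(z - 1)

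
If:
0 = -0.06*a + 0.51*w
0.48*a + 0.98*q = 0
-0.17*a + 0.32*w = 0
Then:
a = 0.00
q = 0.00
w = 0.00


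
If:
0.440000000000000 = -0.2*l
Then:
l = -2.20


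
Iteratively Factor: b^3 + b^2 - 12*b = (b)*(b^2 + b - 12) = b*(b + 4)*(b - 3)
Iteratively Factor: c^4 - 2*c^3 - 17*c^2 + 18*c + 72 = (c + 3)*(c^3 - 5*c^2 - 2*c + 24) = (c - 3)*(c + 3)*(c^2 - 2*c - 8) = (c - 3)*(c + 2)*(c + 3)*(c - 4)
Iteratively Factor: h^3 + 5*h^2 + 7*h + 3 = (h + 1)*(h^2 + 4*h + 3) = (h + 1)*(h + 3)*(h + 1)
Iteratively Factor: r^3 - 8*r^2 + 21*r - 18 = (r - 3)*(r^2 - 5*r + 6) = (r - 3)*(r - 2)*(r - 3)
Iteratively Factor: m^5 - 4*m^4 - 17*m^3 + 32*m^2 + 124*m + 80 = (m - 4)*(m^4 - 17*m^2 - 36*m - 20) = (m - 4)*(m + 2)*(m^3 - 2*m^2 - 13*m - 10) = (m - 4)*(m + 1)*(m + 2)*(m^2 - 3*m - 10) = (m - 4)*(m + 1)*(m + 2)^2*(m - 5)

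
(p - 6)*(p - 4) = p^2 - 10*p + 24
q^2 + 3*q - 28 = (q - 4)*(q + 7)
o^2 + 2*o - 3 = (o - 1)*(o + 3)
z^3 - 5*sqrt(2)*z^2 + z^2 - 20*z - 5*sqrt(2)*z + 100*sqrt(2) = (z - 4)*(z + 5)*(z - 5*sqrt(2))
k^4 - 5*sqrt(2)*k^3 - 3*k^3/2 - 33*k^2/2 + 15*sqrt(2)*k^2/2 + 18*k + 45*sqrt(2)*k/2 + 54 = (k - 3)*(k + 3/2)*(k - 6*sqrt(2))*(k + sqrt(2))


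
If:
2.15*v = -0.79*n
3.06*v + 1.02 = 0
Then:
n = 0.91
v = -0.33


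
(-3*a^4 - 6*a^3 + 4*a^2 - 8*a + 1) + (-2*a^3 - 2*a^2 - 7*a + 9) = -3*a^4 - 8*a^3 + 2*a^2 - 15*a + 10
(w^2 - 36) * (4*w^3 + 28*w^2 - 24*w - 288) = 4*w^5 + 28*w^4 - 168*w^3 - 1296*w^2 + 864*w + 10368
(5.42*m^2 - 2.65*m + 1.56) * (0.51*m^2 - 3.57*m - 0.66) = 2.7642*m^4 - 20.7009*m^3 + 6.6789*m^2 - 3.8202*m - 1.0296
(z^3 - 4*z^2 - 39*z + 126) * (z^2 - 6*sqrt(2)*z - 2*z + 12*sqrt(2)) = z^5 - 6*sqrt(2)*z^4 - 6*z^4 - 31*z^3 + 36*sqrt(2)*z^3 + 204*z^2 + 186*sqrt(2)*z^2 - 1224*sqrt(2)*z - 252*z + 1512*sqrt(2)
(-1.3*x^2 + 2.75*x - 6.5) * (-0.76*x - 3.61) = 0.988*x^3 + 2.603*x^2 - 4.9875*x + 23.465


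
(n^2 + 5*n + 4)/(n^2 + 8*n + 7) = (n + 4)/(n + 7)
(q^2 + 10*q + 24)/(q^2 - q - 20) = (q + 6)/(q - 5)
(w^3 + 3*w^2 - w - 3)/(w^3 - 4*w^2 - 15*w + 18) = (w + 1)/(w - 6)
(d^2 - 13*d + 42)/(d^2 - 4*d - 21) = (d - 6)/(d + 3)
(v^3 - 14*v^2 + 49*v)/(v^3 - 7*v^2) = (v - 7)/v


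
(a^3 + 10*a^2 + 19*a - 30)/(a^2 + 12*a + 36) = (a^2 + 4*a - 5)/(a + 6)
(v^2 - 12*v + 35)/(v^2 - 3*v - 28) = (v - 5)/(v + 4)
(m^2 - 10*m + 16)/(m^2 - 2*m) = (m - 8)/m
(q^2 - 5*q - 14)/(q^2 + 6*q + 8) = (q - 7)/(q + 4)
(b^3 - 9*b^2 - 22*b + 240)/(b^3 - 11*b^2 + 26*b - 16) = (b^2 - b - 30)/(b^2 - 3*b + 2)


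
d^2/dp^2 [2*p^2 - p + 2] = 4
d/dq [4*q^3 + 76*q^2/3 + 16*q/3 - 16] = 12*q^2 + 152*q/3 + 16/3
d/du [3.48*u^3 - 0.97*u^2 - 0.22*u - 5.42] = 10.44*u^2 - 1.94*u - 0.22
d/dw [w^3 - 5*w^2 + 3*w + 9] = 3*w^2 - 10*w + 3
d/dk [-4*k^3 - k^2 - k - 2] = -12*k^2 - 2*k - 1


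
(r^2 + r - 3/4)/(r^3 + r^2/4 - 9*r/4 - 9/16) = 4*(2*r - 1)/(8*r^2 - 10*r - 3)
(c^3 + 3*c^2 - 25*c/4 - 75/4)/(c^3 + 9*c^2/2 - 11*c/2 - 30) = (c + 5/2)/(c + 4)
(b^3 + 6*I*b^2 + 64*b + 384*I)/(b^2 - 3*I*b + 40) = (b^2 + 14*I*b - 48)/(b + 5*I)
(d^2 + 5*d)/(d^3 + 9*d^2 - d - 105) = d/(d^2 + 4*d - 21)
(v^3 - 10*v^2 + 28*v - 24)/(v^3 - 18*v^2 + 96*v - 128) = (v^2 - 8*v + 12)/(v^2 - 16*v + 64)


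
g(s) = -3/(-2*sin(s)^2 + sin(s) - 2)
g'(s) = -3*(4*sin(s)*cos(s) - cos(s))/(-2*sin(s)^2 + sin(s) - 2)^2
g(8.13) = 1.04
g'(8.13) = 0.28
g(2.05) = 1.12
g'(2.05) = 0.49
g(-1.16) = 0.65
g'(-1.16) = 0.26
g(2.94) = 1.60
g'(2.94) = -0.17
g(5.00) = 0.63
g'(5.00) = 0.18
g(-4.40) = 1.05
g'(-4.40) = 0.32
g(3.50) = 1.16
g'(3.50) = -1.00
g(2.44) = 1.37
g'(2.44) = 0.76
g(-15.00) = 0.86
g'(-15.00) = -0.67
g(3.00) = 1.58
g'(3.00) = -0.36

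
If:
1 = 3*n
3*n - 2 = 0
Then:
No Solution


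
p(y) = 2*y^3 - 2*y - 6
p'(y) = 6*y^2 - 2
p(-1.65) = -11.68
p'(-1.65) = 14.34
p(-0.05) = -5.90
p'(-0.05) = -1.98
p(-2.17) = -22.10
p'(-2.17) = 26.25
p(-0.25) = -5.53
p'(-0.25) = -1.62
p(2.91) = 37.46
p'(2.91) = 48.81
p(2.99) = 41.48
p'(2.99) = 51.64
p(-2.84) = -46.13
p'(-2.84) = 46.39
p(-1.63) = -11.40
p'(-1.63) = 13.94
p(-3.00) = -54.00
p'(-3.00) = 52.00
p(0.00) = -6.00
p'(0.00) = -2.00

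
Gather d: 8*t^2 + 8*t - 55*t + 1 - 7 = 8*t^2 - 47*t - 6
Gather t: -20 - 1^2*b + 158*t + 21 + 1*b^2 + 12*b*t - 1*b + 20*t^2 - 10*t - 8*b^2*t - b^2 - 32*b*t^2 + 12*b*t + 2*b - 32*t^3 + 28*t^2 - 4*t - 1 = -32*t^3 + t^2*(48 - 32*b) + t*(-8*b^2 + 24*b + 144)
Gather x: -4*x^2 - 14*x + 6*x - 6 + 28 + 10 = -4*x^2 - 8*x + 32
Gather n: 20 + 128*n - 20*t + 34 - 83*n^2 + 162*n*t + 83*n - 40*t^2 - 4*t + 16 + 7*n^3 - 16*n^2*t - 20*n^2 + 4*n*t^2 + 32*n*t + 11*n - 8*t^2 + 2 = 7*n^3 + n^2*(-16*t - 103) + n*(4*t^2 + 194*t + 222) - 48*t^2 - 24*t + 72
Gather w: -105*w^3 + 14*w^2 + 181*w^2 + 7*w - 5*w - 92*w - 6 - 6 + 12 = -105*w^3 + 195*w^2 - 90*w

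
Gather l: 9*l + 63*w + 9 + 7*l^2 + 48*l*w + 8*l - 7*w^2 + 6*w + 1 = 7*l^2 + l*(48*w + 17) - 7*w^2 + 69*w + 10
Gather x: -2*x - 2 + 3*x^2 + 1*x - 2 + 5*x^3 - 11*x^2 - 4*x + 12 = 5*x^3 - 8*x^2 - 5*x + 8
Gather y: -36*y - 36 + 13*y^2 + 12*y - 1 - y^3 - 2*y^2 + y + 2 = -y^3 + 11*y^2 - 23*y - 35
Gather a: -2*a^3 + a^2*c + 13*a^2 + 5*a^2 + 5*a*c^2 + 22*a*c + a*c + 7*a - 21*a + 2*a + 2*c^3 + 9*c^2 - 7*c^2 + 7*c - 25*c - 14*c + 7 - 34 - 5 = -2*a^3 + a^2*(c + 18) + a*(5*c^2 + 23*c - 12) + 2*c^3 + 2*c^2 - 32*c - 32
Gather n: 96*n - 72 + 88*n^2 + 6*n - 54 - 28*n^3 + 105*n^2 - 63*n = -28*n^3 + 193*n^2 + 39*n - 126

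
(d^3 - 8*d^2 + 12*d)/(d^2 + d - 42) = d*(d - 2)/(d + 7)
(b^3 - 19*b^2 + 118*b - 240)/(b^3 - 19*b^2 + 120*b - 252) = (b^2 - 13*b + 40)/(b^2 - 13*b + 42)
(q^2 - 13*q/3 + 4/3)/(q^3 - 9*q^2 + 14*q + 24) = (q - 1/3)/(q^2 - 5*q - 6)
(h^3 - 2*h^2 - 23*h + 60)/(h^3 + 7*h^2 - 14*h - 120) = (h - 3)/(h + 6)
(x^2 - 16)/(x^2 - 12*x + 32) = (x + 4)/(x - 8)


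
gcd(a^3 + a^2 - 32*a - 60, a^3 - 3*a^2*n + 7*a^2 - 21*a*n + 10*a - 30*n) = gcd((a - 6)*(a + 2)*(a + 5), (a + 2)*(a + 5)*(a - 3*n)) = a^2 + 7*a + 10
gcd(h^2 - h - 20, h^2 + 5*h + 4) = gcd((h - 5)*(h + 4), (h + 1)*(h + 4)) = h + 4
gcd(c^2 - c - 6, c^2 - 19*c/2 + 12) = 1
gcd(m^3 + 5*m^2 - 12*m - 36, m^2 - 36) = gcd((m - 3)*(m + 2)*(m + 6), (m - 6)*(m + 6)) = m + 6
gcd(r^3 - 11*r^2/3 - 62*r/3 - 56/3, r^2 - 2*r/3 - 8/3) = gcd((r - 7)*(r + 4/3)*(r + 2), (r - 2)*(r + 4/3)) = r + 4/3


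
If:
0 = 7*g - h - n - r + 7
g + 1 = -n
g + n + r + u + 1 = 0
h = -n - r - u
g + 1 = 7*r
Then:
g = -1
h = 0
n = 0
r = 0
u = 0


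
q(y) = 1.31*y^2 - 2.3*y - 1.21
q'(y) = 2.62*y - 2.3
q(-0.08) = -1.02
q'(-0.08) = -2.51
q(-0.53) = 0.38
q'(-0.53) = -3.69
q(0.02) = -1.26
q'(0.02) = -2.25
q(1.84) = -1.01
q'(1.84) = 2.52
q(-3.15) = 19.03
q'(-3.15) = -10.55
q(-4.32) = 33.17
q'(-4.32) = -13.62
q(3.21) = 4.91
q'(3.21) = 6.11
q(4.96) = 19.61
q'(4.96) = 10.70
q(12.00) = 159.83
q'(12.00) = 29.14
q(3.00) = 3.68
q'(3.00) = 5.56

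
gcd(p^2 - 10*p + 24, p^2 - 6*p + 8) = p - 4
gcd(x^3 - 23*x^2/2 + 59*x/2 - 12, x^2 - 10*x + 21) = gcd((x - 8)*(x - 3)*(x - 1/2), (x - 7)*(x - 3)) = x - 3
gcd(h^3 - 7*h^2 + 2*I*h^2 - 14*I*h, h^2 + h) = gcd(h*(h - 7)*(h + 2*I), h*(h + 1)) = h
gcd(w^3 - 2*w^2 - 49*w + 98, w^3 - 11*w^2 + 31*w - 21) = w - 7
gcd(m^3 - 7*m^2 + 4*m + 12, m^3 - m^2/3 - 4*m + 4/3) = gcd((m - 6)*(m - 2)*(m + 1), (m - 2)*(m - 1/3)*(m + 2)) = m - 2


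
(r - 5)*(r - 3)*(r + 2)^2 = r^4 - 4*r^3 - 13*r^2 + 28*r + 60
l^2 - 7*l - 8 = (l - 8)*(l + 1)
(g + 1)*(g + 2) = g^2 + 3*g + 2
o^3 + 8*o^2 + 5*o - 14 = (o - 1)*(o + 2)*(o + 7)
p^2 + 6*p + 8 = (p + 2)*(p + 4)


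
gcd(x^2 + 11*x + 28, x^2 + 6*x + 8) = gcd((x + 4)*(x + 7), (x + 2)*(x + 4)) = x + 4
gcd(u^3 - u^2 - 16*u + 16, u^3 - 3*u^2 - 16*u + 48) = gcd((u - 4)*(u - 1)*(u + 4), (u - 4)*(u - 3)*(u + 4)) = u^2 - 16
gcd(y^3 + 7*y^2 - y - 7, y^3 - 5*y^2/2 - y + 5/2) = y^2 - 1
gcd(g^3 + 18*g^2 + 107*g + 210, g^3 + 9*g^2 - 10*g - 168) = g^2 + 13*g + 42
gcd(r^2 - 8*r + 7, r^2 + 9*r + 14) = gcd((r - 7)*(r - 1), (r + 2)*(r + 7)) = 1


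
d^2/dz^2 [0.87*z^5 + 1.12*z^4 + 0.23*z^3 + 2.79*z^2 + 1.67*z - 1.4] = 17.4*z^3 + 13.44*z^2 + 1.38*z + 5.58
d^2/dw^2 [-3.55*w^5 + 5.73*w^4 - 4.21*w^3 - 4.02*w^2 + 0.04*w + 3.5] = -71.0*w^3 + 68.76*w^2 - 25.26*w - 8.04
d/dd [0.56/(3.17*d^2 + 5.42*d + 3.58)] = (-3.5504*d - 3.0352)/(3.17*d^2 + 5.42*d + 3.58)^2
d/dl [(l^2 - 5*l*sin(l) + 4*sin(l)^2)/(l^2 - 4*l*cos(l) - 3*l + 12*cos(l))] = ((l^2 - 5*l*sin(l) + 4*sin(l)^2)*(-4*l*sin(l) - 2*l + 12*sin(l) + 4*cos(l) + 3) + (l^2 - 4*l*cos(l) - 3*l + 12*cos(l))*(-5*l*cos(l) + 2*l - 5*sin(l) + 4*sin(2*l)))/((l - 3)^2*(l - 4*cos(l))^2)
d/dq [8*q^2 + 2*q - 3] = 16*q + 2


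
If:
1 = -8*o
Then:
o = -1/8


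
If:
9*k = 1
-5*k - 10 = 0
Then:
No Solution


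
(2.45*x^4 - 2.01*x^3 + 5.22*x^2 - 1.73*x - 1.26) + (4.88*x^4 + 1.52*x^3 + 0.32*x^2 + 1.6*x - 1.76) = 7.33*x^4 - 0.49*x^3 + 5.54*x^2 - 0.13*x - 3.02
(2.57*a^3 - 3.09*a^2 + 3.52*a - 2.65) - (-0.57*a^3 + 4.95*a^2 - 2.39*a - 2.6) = 3.14*a^3 - 8.04*a^2 + 5.91*a - 0.0499999999999998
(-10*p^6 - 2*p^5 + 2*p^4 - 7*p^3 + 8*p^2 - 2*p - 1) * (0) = 0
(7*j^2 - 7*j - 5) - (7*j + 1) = 7*j^2 - 14*j - 6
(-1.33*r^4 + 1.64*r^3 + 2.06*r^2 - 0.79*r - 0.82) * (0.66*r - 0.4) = -0.8778*r^5 + 1.6144*r^4 + 0.7036*r^3 - 1.3454*r^2 - 0.2252*r + 0.328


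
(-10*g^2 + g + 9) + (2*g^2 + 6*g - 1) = -8*g^2 + 7*g + 8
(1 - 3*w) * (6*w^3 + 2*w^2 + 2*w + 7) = -18*w^4 - 4*w^2 - 19*w + 7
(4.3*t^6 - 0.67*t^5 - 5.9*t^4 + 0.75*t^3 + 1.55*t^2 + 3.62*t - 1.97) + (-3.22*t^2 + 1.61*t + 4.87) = 4.3*t^6 - 0.67*t^5 - 5.9*t^4 + 0.75*t^3 - 1.67*t^2 + 5.23*t + 2.9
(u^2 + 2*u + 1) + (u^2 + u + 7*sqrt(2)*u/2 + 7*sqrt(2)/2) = 2*u^2 + 3*u + 7*sqrt(2)*u/2 + 1 + 7*sqrt(2)/2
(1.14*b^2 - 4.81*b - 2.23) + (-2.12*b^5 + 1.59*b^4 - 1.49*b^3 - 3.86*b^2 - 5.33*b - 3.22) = -2.12*b^5 + 1.59*b^4 - 1.49*b^3 - 2.72*b^2 - 10.14*b - 5.45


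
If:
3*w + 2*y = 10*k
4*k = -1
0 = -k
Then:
No Solution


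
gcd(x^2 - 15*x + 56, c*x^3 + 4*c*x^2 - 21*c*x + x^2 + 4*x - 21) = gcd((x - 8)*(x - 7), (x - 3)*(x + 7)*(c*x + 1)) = 1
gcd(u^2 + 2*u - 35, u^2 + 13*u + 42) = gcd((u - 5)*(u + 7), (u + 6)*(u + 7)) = u + 7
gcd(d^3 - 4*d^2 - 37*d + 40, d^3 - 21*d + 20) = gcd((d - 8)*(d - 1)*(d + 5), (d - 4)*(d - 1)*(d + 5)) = d^2 + 4*d - 5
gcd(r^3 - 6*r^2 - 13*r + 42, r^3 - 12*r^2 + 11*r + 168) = r^2 - 4*r - 21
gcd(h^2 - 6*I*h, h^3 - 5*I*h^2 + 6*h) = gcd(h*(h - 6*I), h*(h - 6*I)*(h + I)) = h^2 - 6*I*h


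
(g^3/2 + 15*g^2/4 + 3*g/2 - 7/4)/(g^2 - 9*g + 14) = (2*g^3 + 15*g^2 + 6*g - 7)/(4*(g^2 - 9*g + 14))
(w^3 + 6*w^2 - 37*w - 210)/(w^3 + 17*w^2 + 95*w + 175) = (w - 6)/(w + 5)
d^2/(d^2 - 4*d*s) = d/(d - 4*s)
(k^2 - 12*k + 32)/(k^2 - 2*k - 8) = (k - 8)/(k + 2)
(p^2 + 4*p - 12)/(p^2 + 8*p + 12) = (p - 2)/(p + 2)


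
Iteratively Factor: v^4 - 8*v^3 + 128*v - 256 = (v - 4)*(v^3 - 4*v^2 - 16*v + 64) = (v - 4)*(v + 4)*(v^2 - 8*v + 16) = (v - 4)^2*(v + 4)*(v - 4)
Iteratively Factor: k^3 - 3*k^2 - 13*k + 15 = (k + 3)*(k^2 - 6*k + 5) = (k - 1)*(k + 3)*(k - 5)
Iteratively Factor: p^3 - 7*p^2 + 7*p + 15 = (p - 5)*(p^2 - 2*p - 3) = (p - 5)*(p + 1)*(p - 3)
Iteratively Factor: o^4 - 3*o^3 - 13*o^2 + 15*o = (o - 1)*(o^3 - 2*o^2 - 15*o) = (o - 1)*(o + 3)*(o^2 - 5*o) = o*(o - 1)*(o + 3)*(o - 5)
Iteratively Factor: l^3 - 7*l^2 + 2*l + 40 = (l - 5)*(l^2 - 2*l - 8) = (l - 5)*(l + 2)*(l - 4)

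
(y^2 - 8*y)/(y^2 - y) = (y - 8)/(y - 1)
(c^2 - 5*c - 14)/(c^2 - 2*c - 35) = (c + 2)/(c + 5)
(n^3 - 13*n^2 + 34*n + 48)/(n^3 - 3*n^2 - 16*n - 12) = (n - 8)/(n + 2)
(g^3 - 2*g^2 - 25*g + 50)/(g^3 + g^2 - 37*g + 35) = (g^2 + 3*g - 10)/(g^2 + 6*g - 7)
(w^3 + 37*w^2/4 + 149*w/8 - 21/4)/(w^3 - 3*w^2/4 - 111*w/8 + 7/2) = (w + 6)/(w - 4)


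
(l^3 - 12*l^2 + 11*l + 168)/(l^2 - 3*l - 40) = (l^2 - 4*l - 21)/(l + 5)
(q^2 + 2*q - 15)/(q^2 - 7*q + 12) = (q + 5)/(q - 4)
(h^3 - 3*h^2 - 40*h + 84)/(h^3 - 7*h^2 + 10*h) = (h^2 - h - 42)/(h*(h - 5))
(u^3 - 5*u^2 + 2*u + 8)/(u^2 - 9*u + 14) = (u^2 - 3*u - 4)/(u - 7)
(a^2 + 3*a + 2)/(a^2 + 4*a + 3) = (a + 2)/(a + 3)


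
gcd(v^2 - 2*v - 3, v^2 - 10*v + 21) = v - 3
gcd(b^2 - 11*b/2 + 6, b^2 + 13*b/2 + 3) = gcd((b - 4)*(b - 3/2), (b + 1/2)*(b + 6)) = 1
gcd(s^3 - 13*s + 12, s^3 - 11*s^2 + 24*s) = s - 3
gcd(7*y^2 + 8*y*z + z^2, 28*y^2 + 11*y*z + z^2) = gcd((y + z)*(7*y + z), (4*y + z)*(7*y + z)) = 7*y + z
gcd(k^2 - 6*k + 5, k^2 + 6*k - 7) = k - 1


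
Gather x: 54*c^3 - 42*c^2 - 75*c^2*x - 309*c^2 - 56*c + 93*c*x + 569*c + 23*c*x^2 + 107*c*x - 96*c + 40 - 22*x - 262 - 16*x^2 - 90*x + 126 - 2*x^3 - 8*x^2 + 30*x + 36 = 54*c^3 - 351*c^2 + 417*c - 2*x^3 + x^2*(23*c - 24) + x*(-75*c^2 + 200*c - 82) - 60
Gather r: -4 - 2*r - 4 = -2*r - 8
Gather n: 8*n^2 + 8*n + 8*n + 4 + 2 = 8*n^2 + 16*n + 6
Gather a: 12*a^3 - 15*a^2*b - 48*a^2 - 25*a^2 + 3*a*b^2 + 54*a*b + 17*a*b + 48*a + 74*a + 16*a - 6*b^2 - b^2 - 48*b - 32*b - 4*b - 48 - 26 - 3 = 12*a^3 + a^2*(-15*b - 73) + a*(3*b^2 + 71*b + 138) - 7*b^2 - 84*b - 77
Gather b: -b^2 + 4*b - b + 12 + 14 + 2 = -b^2 + 3*b + 28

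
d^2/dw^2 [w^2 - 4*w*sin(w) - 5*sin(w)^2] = 4*w*sin(w) + 20*sin(w)^2 - 8*cos(w) - 8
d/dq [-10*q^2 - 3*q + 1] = -20*q - 3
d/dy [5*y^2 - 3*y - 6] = 10*y - 3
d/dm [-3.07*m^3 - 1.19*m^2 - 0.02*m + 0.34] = -9.21*m^2 - 2.38*m - 0.02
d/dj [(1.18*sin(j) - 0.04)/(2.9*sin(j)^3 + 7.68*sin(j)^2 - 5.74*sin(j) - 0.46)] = (-6.844*sin(j)^3 - 8.7144*sin(j)^2 + 0.6144*sin(j) - 0.7724)*cos(j)/(8.41*sin(j)^6 + 44.544*sin(j)^5 + 25.6904*sin(j)^4 - 90.8344*sin(j)^3 + 25.882*sin(j)^2 + 5.2808*sin(j) + 0.2116)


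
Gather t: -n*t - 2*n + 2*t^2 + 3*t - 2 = -2*n + 2*t^2 + t*(3 - n) - 2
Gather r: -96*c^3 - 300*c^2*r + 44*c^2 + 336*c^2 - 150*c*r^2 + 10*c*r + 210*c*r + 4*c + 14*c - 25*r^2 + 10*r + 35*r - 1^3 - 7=-96*c^3 + 380*c^2 + 18*c + r^2*(-150*c - 25) + r*(-300*c^2 + 220*c + 45) - 8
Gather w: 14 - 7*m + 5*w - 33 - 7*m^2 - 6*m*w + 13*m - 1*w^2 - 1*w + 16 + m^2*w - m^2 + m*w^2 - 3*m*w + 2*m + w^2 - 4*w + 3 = -8*m^2 + m*w^2 + 8*m + w*(m^2 - 9*m)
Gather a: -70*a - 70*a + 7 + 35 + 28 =70 - 140*a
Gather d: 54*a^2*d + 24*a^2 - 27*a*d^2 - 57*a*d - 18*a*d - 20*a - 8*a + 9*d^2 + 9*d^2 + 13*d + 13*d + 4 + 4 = 24*a^2 - 28*a + d^2*(18 - 27*a) + d*(54*a^2 - 75*a + 26) + 8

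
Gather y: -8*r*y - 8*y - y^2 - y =-y^2 + y*(-8*r - 9)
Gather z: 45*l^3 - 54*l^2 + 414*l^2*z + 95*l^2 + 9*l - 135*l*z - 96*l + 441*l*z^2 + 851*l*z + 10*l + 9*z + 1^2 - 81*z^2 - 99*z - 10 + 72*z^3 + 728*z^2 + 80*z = 45*l^3 + 41*l^2 - 77*l + 72*z^3 + z^2*(441*l + 647) + z*(414*l^2 + 716*l - 10) - 9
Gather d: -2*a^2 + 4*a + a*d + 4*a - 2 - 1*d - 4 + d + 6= -2*a^2 + a*d + 8*a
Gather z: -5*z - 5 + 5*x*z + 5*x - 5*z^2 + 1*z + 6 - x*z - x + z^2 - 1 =4*x - 4*z^2 + z*(4*x - 4)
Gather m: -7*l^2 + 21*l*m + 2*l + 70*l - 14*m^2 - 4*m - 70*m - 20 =-7*l^2 + 72*l - 14*m^2 + m*(21*l - 74) - 20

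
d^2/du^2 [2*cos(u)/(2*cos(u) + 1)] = 2*(-cos(u) + cos(2*u) - 3)/(2*cos(u) + 1)^3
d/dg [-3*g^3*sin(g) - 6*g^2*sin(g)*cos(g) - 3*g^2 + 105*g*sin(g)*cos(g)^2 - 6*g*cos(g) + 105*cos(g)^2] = -3*g^3*cos(g) - 9*g^2*sin(g) - 6*g^2*cos(2*g) + 6*g*sin(g) - 6*g*sin(2*g) + 105*g*cos(g)/4 + 315*g*cos(3*g)/4 - 6*g + 105*sin(g)/4 - 105*sin(2*g) + 105*sin(3*g)/4 - 6*cos(g)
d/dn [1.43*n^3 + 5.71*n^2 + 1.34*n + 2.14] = 4.29*n^2 + 11.42*n + 1.34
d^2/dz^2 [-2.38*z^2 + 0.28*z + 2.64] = -4.76000000000000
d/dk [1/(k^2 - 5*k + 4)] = (5 - 2*k)/(k^2 - 5*k + 4)^2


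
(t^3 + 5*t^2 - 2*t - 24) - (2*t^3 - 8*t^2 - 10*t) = -t^3 + 13*t^2 + 8*t - 24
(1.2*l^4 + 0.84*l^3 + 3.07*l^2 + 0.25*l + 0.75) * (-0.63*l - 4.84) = -0.756*l^5 - 6.3372*l^4 - 5.9997*l^3 - 15.0163*l^2 - 1.6825*l - 3.63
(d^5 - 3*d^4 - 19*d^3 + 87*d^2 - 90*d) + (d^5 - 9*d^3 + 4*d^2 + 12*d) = 2*d^5 - 3*d^4 - 28*d^3 + 91*d^2 - 78*d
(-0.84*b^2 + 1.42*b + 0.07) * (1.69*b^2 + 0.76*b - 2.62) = -1.4196*b^4 + 1.7614*b^3 + 3.3983*b^2 - 3.6672*b - 0.1834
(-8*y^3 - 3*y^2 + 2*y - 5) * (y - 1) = -8*y^4 + 5*y^3 + 5*y^2 - 7*y + 5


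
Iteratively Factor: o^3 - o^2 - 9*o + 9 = (o + 3)*(o^2 - 4*o + 3) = (o - 3)*(o + 3)*(o - 1)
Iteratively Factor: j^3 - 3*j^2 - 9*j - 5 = (j + 1)*(j^2 - 4*j - 5) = (j - 5)*(j + 1)*(j + 1)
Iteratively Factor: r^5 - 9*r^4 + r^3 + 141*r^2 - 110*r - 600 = (r - 5)*(r^4 - 4*r^3 - 19*r^2 + 46*r + 120) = (r - 5)*(r + 3)*(r^3 - 7*r^2 + 2*r + 40) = (r - 5)*(r - 4)*(r + 3)*(r^2 - 3*r - 10) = (r - 5)^2*(r - 4)*(r + 3)*(r + 2)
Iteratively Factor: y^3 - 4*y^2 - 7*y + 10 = (y - 1)*(y^2 - 3*y - 10) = (y - 5)*(y - 1)*(y + 2)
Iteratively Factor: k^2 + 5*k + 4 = (k + 4)*(k + 1)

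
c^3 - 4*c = c*(c - 2)*(c + 2)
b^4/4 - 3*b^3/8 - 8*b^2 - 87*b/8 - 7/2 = (b/4 + 1)*(b - 7)*(b + 1/2)*(b + 1)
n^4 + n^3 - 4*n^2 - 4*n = n*(n - 2)*(n + 1)*(n + 2)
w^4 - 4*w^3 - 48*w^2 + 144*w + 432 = (w - 6)^2*(w + 2)*(w + 6)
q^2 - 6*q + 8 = (q - 4)*(q - 2)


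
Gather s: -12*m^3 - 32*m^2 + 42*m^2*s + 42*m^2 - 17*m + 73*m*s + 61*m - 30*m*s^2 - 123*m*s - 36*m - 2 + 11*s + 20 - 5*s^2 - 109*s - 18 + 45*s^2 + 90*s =-12*m^3 + 10*m^2 + 8*m + s^2*(40 - 30*m) + s*(42*m^2 - 50*m - 8)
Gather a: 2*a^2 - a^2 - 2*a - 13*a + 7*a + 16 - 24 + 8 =a^2 - 8*a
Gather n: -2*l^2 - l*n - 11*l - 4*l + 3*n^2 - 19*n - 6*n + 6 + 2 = -2*l^2 - 15*l + 3*n^2 + n*(-l - 25) + 8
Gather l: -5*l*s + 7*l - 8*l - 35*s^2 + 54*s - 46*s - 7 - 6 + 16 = l*(-5*s - 1) - 35*s^2 + 8*s + 3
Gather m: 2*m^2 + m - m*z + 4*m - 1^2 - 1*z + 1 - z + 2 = 2*m^2 + m*(5 - z) - 2*z + 2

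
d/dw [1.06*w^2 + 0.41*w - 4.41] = 2.12*w + 0.41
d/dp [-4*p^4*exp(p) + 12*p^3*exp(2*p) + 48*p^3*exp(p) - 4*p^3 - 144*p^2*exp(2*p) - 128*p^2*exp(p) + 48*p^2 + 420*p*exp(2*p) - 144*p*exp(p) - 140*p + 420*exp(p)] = -4*p^4*exp(p) + 24*p^3*exp(2*p) + 32*p^3*exp(p) - 252*p^2*exp(2*p) + 16*p^2*exp(p) - 12*p^2 + 552*p*exp(2*p) - 400*p*exp(p) + 96*p + 420*exp(2*p) + 276*exp(p) - 140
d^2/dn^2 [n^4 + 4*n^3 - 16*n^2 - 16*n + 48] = 12*n^2 + 24*n - 32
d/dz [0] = 0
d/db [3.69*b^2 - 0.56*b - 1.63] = 7.38*b - 0.56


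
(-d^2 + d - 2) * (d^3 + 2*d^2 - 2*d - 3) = -d^5 - d^4 + 2*d^3 - 3*d^2 + d + 6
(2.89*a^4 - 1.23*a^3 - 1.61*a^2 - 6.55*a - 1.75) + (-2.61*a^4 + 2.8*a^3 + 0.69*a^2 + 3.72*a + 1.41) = 0.28*a^4 + 1.57*a^3 - 0.92*a^2 - 2.83*a - 0.34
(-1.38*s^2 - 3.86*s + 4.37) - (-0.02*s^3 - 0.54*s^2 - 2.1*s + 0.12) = 0.02*s^3 - 0.84*s^2 - 1.76*s + 4.25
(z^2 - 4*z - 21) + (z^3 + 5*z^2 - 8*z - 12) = z^3 + 6*z^2 - 12*z - 33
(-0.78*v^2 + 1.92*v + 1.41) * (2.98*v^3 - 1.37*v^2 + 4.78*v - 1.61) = -2.3244*v^5 + 6.7902*v^4 - 2.157*v^3 + 8.5017*v^2 + 3.6486*v - 2.2701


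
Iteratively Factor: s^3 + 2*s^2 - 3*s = (s)*(s^2 + 2*s - 3) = s*(s - 1)*(s + 3)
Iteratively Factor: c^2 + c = (c)*(c + 1)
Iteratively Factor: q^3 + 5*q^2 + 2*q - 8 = (q + 2)*(q^2 + 3*q - 4) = (q + 2)*(q + 4)*(q - 1)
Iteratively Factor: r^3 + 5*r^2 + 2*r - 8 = (r + 4)*(r^2 + r - 2) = (r - 1)*(r + 4)*(r + 2)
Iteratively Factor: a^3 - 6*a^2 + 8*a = (a - 2)*(a^2 - 4*a) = a*(a - 2)*(a - 4)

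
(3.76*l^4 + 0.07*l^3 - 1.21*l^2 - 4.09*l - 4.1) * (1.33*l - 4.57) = 5.0008*l^5 - 17.0901*l^4 - 1.9292*l^3 + 0.0899999999999999*l^2 + 13.2383*l + 18.737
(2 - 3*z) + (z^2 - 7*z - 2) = z^2 - 10*z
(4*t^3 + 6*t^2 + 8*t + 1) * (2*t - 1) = 8*t^4 + 8*t^3 + 10*t^2 - 6*t - 1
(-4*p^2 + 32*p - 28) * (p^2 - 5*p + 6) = -4*p^4 + 52*p^3 - 212*p^2 + 332*p - 168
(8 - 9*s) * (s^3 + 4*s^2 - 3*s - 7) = -9*s^4 - 28*s^3 + 59*s^2 + 39*s - 56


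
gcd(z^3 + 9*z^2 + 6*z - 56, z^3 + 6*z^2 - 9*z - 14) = z^2 + 5*z - 14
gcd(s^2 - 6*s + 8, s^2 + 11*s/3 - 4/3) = 1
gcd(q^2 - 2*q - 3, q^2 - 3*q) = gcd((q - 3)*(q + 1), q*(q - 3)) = q - 3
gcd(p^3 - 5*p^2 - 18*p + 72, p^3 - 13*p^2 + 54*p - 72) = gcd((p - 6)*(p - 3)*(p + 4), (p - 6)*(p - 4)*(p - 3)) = p^2 - 9*p + 18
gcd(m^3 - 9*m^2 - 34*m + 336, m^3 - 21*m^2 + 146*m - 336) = m^2 - 15*m + 56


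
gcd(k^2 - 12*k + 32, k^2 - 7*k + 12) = k - 4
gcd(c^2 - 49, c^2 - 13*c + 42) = c - 7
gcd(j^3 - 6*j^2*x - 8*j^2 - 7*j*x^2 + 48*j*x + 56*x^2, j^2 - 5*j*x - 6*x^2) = j + x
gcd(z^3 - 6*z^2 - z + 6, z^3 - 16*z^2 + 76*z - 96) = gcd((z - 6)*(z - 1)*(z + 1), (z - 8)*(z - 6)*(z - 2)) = z - 6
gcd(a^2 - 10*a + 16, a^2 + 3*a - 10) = a - 2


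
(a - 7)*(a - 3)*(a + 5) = a^3 - 5*a^2 - 29*a + 105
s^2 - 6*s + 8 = (s - 4)*(s - 2)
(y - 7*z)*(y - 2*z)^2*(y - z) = y^4 - 12*y^3*z + 43*y^2*z^2 - 60*y*z^3 + 28*z^4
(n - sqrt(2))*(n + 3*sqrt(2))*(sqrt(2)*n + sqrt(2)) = sqrt(2)*n^3 + sqrt(2)*n^2 + 4*n^2 - 6*sqrt(2)*n + 4*n - 6*sqrt(2)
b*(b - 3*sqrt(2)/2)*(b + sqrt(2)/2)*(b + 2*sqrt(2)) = b^4 + sqrt(2)*b^3 - 11*b^2/2 - 3*sqrt(2)*b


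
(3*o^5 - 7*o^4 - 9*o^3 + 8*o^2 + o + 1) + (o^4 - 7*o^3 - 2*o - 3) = 3*o^5 - 6*o^4 - 16*o^3 + 8*o^2 - o - 2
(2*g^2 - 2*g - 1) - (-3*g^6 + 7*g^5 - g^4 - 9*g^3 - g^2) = 3*g^6 - 7*g^5 + g^4 + 9*g^3 + 3*g^2 - 2*g - 1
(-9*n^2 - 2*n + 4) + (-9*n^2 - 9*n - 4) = -18*n^2 - 11*n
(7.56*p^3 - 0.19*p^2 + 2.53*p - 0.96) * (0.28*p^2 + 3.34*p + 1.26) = 2.1168*p^5 + 25.1972*p^4 + 9.5994*p^3 + 7.942*p^2 - 0.0186000000000002*p - 1.2096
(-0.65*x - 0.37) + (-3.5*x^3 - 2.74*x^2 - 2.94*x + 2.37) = -3.5*x^3 - 2.74*x^2 - 3.59*x + 2.0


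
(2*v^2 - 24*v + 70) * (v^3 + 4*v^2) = 2*v^5 - 16*v^4 - 26*v^3 + 280*v^2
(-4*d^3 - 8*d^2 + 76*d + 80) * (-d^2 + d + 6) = 4*d^5 + 4*d^4 - 108*d^3 - 52*d^2 + 536*d + 480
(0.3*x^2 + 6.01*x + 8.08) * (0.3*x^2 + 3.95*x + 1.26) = 0.09*x^4 + 2.988*x^3 + 26.5415*x^2 + 39.4886*x + 10.1808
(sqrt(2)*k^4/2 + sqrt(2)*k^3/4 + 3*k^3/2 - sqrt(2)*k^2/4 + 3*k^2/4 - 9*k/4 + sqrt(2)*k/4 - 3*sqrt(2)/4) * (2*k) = sqrt(2)*k^5 + sqrt(2)*k^4/2 + 3*k^4 - sqrt(2)*k^3/2 + 3*k^3/2 - 9*k^2/2 + sqrt(2)*k^2/2 - 3*sqrt(2)*k/2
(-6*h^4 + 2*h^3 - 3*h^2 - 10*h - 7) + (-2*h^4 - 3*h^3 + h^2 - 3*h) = -8*h^4 - h^3 - 2*h^2 - 13*h - 7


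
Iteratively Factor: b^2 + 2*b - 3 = (b + 3)*(b - 1)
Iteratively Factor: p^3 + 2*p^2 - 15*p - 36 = (p + 3)*(p^2 - p - 12) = (p - 4)*(p + 3)*(p + 3)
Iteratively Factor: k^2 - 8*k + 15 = (k - 3)*(k - 5)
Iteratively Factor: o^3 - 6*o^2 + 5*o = (o)*(o^2 - 6*o + 5) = o*(o - 5)*(o - 1)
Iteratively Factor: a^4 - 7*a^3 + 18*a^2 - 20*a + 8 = (a - 2)*(a^3 - 5*a^2 + 8*a - 4) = (a - 2)^2*(a^2 - 3*a + 2) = (a - 2)^3*(a - 1)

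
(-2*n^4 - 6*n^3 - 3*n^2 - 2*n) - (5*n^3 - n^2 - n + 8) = -2*n^4 - 11*n^3 - 2*n^2 - n - 8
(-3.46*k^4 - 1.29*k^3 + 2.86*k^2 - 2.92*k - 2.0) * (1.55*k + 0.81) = -5.363*k^5 - 4.8021*k^4 + 3.3881*k^3 - 2.2094*k^2 - 5.4652*k - 1.62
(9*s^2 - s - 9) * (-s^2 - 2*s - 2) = -9*s^4 - 17*s^3 - 7*s^2 + 20*s + 18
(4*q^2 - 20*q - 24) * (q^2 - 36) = 4*q^4 - 20*q^3 - 168*q^2 + 720*q + 864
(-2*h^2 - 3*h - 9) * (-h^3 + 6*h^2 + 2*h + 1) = 2*h^5 - 9*h^4 - 13*h^3 - 62*h^2 - 21*h - 9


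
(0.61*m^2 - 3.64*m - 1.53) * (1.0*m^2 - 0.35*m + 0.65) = 0.61*m^4 - 3.8535*m^3 + 0.1405*m^2 - 1.8305*m - 0.9945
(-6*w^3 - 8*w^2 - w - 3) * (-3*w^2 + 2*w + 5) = 18*w^5 + 12*w^4 - 43*w^3 - 33*w^2 - 11*w - 15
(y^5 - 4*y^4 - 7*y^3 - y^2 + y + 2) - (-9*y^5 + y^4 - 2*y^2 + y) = 10*y^5 - 5*y^4 - 7*y^3 + y^2 + 2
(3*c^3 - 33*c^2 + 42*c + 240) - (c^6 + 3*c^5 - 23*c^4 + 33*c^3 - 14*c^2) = -c^6 - 3*c^5 + 23*c^4 - 30*c^3 - 19*c^2 + 42*c + 240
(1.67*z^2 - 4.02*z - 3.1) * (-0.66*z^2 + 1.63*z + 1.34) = -1.1022*z^4 + 5.3753*z^3 - 2.2688*z^2 - 10.4398*z - 4.154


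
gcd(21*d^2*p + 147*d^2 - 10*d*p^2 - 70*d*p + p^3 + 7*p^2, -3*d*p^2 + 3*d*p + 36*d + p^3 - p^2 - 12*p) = -3*d + p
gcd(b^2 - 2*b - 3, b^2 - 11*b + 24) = b - 3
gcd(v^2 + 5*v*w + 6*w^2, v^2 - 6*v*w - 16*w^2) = v + 2*w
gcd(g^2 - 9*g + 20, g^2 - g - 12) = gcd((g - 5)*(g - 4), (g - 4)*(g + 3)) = g - 4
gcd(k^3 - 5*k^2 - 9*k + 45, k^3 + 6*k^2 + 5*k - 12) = k + 3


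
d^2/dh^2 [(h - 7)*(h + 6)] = 2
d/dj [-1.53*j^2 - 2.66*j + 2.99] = -3.06*j - 2.66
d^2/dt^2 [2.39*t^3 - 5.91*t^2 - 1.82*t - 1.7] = 14.34*t - 11.82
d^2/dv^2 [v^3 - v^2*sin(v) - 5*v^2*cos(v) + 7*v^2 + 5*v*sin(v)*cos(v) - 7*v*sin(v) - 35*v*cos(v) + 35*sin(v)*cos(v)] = v^2*sin(v) + 5*v^2*cos(v) + 27*v*sin(v) - 10*v*sin(2*v) + 31*v*cos(v) + 6*v + 68*sin(v) - 70*sin(2*v) - 24*cos(v) + 10*cos(2*v) + 14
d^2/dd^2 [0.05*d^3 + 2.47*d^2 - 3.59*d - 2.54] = 0.3*d + 4.94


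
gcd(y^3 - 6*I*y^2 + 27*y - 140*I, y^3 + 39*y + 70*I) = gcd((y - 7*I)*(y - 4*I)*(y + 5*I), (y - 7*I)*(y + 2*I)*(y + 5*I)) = y^2 - 2*I*y + 35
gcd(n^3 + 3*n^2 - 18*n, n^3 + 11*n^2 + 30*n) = n^2 + 6*n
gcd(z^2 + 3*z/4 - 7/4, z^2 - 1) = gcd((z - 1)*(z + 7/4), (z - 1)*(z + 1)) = z - 1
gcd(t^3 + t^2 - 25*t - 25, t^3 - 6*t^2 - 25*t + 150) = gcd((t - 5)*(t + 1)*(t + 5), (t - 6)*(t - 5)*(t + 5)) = t^2 - 25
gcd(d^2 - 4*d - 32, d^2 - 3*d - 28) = d + 4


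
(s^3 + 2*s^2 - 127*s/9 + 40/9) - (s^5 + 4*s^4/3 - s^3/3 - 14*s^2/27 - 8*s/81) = -s^5 - 4*s^4/3 + 4*s^3/3 + 68*s^2/27 - 1135*s/81 + 40/9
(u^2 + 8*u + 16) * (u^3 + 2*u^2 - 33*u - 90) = u^5 + 10*u^4 - u^3 - 322*u^2 - 1248*u - 1440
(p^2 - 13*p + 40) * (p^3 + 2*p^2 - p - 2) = p^5 - 11*p^4 + 13*p^3 + 91*p^2 - 14*p - 80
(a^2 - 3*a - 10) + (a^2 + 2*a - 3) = 2*a^2 - a - 13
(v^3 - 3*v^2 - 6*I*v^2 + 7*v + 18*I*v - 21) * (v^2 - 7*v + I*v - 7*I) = v^5 - 10*v^4 - 5*I*v^4 + 34*v^3 + 50*I*v^3 - 130*v^2 - 98*I*v^2 + 273*v - 70*I*v + 147*I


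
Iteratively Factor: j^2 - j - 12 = (j - 4)*(j + 3)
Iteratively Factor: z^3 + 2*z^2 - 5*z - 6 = (z - 2)*(z^2 + 4*z + 3) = (z - 2)*(z + 1)*(z + 3)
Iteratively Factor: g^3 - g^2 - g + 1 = (g - 1)*(g^2 - 1) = (g - 1)*(g + 1)*(g - 1)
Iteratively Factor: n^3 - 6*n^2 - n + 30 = (n - 5)*(n^2 - n - 6) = (n - 5)*(n + 2)*(n - 3)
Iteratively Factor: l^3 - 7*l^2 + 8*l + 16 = (l - 4)*(l^2 - 3*l - 4) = (l - 4)^2*(l + 1)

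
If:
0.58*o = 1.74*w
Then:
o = 3.0*w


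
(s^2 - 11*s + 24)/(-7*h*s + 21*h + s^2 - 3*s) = (s - 8)/(-7*h + s)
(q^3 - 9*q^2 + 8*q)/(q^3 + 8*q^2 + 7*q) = (q^2 - 9*q + 8)/(q^2 + 8*q + 7)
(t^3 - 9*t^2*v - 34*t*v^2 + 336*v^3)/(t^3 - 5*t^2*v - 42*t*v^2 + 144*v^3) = (t - 7*v)/(t - 3*v)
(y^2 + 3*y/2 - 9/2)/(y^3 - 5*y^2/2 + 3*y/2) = (y + 3)/(y*(y - 1))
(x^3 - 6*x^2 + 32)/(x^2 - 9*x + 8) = (x^3 - 6*x^2 + 32)/(x^2 - 9*x + 8)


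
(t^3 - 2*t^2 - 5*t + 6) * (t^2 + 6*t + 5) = t^5 + 4*t^4 - 12*t^3 - 34*t^2 + 11*t + 30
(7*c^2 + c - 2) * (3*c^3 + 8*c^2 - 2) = 21*c^5 + 59*c^4 + 2*c^3 - 30*c^2 - 2*c + 4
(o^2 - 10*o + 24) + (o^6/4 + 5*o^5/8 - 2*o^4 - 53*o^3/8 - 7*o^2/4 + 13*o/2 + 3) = o^6/4 + 5*o^5/8 - 2*o^4 - 53*o^3/8 - 3*o^2/4 - 7*o/2 + 27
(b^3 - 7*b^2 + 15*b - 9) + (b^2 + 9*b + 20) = b^3 - 6*b^2 + 24*b + 11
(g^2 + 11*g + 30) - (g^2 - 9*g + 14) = 20*g + 16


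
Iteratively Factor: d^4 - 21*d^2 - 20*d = (d + 4)*(d^3 - 4*d^2 - 5*d) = (d - 5)*(d + 4)*(d^2 + d) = d*(d - 5)*(d + 4)*(d + 1)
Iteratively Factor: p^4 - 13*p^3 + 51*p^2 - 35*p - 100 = (p + 1)*(p^3 - 14*p^2 + 65*p - 100) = (p - 4)*(p + 1)*(p^2 - 10*p + 25) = (p - 5)*(p - 4)*(p + 1)*(p - 5)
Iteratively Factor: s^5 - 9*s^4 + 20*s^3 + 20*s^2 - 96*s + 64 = (s - 2)*(s^4 - 7*s^3 + 6*s^2 + 32*s - 32) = (s - 4)*(s - 2)*(s^3 - 3*s^2 - 6*s + 8) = (s - 4)*(s - 2)*(s - 1)*(s^2 - 2*s - 8) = (s - 4)*(s - 2)*(s - 1)*(s + 2)*(s - 4)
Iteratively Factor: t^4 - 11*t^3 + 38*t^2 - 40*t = (t - 5)*(t^3 - 6*t^2 + 8*t) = (t - 5)*(t - 2)*(t^2 - 4*t) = t*(t - 5)*(t - 2)*(t - 4)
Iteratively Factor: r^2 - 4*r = (r - 4)*(r)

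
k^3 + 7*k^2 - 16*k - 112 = (k - 4)*(k + 4)*(k + 7)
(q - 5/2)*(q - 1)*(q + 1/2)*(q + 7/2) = q^4 + q^3/2 - 39*q^2/4 + 31*q/8 + 35/8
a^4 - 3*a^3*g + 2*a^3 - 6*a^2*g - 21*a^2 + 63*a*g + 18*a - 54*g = (a - 3)*(a - 1)*(a + 6)*(a - 3*g)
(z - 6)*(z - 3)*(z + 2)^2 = z^4 - 5*z^3 - 14*z^2 + 36*z + 72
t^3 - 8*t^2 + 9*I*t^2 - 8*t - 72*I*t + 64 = (t - 8)*(t + I)*(t + 8*I)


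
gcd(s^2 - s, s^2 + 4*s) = s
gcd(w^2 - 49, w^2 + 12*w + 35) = w + 7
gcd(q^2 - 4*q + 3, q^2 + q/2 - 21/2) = q - 3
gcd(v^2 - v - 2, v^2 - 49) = 1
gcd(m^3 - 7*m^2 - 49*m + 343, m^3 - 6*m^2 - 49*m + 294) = m^2 - 49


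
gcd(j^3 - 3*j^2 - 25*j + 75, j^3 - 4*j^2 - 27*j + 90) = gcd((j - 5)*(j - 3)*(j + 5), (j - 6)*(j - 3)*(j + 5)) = j^2 + 2*j - 15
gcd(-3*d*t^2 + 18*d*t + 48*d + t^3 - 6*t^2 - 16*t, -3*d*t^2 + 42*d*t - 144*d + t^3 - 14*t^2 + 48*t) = -3*d*t + 24*d + t^2 - 8*t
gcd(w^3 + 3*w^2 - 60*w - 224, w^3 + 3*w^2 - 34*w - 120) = w + 4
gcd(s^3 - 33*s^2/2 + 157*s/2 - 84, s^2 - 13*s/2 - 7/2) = s - 7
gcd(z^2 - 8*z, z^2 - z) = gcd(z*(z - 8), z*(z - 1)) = z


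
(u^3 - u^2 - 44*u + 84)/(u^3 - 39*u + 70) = (u - 6)/(u - 5)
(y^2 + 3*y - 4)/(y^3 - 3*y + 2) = (y + 4)/(y^2 + y - 2)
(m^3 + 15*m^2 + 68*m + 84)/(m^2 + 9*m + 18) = (m^2 + 9*m + 14)/(m + 3)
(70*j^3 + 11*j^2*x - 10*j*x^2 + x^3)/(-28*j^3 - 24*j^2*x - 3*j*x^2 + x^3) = (-5*j + x)/(2*j + x)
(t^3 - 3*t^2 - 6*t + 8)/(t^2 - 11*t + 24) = (t^3 - 3*t^2 - 6*t + 8)/(t^2 - 11*t + 24)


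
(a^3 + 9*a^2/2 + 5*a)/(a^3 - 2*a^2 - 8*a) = (a + 5/2)/(a - 4)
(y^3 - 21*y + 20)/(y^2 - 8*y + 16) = (y^2 + 4*y - 5)/(y - 4)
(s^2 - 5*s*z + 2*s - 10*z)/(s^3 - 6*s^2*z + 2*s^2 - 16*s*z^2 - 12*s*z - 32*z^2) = (-s + 5*z)/(-s^2 + 6*s*z + 16*z^2)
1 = 1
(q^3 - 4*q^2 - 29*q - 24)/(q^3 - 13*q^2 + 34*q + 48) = (q + 3)/(q - 6)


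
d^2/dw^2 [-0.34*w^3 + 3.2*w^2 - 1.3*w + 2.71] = 6.4 - 2.04*w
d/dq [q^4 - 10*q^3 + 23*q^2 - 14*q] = 4*q^3 - 30*q^2 + 46*q - 14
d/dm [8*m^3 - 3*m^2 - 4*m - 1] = 24*m^2 - 6*m - 4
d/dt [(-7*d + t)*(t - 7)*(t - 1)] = -14*d*t + 56*d + 3*t^2 - 16*t + 7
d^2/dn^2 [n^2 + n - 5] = 2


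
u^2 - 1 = (u - 1)*(u + 1)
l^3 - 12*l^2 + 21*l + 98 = (l - 7)^2*(l + 2)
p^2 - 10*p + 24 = (p - 6)*(p - 4)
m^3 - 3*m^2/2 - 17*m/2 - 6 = (m - 4)*(m + 1)*(m + 3/2)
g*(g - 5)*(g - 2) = g^3 - 7*g^2 + 10*g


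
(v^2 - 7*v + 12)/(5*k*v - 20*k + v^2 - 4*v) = (v - 3)/(5*k + v)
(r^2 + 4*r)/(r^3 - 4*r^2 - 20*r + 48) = r/(r^2 - 8*r + 12)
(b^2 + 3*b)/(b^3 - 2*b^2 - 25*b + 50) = b*(b + 3)/(b^3 - 2*b^2 - 25*b + 50)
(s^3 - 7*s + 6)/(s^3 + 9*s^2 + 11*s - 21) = (s - 2)/(s + 7)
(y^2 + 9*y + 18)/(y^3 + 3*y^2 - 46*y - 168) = (y + 3)/(y^2 - 3*y - 28)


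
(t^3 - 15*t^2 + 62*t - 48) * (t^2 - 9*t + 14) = t^5 - 24*t^4 + 211*t^3 - 816*t^2 + 1300*t - 672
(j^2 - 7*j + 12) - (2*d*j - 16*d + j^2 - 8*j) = -2*d*j + 16*d + j + 12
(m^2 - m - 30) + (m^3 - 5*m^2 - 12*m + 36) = m^3 - 4*m^2 - 13*m + 6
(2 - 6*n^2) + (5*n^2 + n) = -n^2 + n + 2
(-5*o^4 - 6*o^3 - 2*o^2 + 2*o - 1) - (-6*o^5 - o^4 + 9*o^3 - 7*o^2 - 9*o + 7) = 6*o^5 - 4*o^4 - 15*o^3 + 5*o^2 + 11*o - 8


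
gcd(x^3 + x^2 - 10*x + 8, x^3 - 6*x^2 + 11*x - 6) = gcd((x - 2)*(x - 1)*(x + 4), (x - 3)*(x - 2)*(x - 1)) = x^2 - 3*x + 2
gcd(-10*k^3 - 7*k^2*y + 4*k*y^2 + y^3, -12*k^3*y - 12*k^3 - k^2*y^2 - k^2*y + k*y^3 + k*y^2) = 1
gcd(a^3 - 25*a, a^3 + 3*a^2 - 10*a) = a^2 + 5*a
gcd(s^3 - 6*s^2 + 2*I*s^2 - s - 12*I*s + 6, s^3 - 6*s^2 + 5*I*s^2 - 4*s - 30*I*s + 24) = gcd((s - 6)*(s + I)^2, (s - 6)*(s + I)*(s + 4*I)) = s^2 + s*(-6 + I) - 6*I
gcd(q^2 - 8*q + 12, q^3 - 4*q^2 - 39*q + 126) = 1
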